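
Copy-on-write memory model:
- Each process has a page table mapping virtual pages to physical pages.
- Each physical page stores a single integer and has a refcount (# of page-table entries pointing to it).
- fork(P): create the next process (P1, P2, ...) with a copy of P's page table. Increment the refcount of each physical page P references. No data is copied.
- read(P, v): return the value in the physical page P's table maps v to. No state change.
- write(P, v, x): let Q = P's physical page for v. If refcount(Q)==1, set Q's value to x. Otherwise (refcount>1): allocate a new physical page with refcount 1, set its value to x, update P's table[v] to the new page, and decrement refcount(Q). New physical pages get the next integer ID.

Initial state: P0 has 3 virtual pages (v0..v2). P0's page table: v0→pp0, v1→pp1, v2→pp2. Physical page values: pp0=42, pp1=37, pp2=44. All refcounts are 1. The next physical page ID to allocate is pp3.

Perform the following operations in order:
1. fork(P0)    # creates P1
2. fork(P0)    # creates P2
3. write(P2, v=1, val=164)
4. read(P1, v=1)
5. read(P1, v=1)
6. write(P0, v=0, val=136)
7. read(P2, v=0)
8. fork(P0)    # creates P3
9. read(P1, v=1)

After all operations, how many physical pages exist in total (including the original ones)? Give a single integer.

Op 1: fork(P0) -> P1. 3 ppages; refcounts: pp0:2 pp1:2 pp2:2
Op 2: fork(P0) -> P2. 3 ppages; refcounts: pp0:3 pp1:3 pp2:3
Op 3: write(P2, v1, 164). refcount(pp1)=3>1 -> COPY to pp3. 4 ppages; refcounts: pp0:3 pp1:2 pp2:3 pp3:1
Op 4: read(P1, v1) -> 37. No state change.
Op 5: read(P1, v1) -> 37. No state change.
Op 6: write(P0, v0, 136). refcount(pp0)=3>1 -> COPY to pp4. 5 ppages; refcounts: pp0:2 pp1:2 pp2:3 pp3:1 pp4:1
Op 7: read(P2, v0) -> 42. No state change.
Op 8: fork(P0) -> P3. 5 ppages; refcounts: pp0:2 pp1:3 pp2:4 pp3:1 pp4:2
Op 9: read(P1, v1) -> 37. No state change.

Answer: 5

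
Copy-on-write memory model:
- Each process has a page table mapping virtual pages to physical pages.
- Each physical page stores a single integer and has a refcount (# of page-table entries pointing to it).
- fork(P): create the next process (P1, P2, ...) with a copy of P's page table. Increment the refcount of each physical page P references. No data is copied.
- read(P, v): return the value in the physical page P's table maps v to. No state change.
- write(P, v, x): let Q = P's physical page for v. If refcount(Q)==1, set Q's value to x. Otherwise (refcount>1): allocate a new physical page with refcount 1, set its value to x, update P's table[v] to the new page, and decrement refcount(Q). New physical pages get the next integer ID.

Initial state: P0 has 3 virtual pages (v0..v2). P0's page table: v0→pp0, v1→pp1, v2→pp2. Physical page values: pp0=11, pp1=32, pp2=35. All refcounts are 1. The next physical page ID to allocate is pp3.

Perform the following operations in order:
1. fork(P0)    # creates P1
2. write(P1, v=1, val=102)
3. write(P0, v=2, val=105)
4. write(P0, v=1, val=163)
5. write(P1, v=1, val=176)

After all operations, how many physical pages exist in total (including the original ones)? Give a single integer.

Answer: 5

Derivation:
Op 1: fork(P0) -> P1. 3 ppages; refcounts: pp0:2 pp1:2 pp2:2
Op 2: write(P1, v1, 102). refcount(pp1)=2>1 -> COPY to pp3. 4 ppages; refcounts: pp0:2 pp1:1 pp2:2 pp3:1
Op 3: write(P0, v2, 105). refcount(pp2)=2>1 -> COPY to pp4. 5 ppages; refcounts: pp0:2 pp1:1 pp2:1 pp3:1 pp4:1
Op 4: write(P0, v1, 163). refcount(pp1)=1 -> write in place. 5 ppages; refcounts: pp0:2 pp1:1 pp2:1 pp3:1 pp4:1
Op 5: write(P1, v1, 176). refcount(pp3)=1 -> write in place. 5 ppages; refcounts: pp0:2 pp1:1 pp2:1 pp3:1 pp4:1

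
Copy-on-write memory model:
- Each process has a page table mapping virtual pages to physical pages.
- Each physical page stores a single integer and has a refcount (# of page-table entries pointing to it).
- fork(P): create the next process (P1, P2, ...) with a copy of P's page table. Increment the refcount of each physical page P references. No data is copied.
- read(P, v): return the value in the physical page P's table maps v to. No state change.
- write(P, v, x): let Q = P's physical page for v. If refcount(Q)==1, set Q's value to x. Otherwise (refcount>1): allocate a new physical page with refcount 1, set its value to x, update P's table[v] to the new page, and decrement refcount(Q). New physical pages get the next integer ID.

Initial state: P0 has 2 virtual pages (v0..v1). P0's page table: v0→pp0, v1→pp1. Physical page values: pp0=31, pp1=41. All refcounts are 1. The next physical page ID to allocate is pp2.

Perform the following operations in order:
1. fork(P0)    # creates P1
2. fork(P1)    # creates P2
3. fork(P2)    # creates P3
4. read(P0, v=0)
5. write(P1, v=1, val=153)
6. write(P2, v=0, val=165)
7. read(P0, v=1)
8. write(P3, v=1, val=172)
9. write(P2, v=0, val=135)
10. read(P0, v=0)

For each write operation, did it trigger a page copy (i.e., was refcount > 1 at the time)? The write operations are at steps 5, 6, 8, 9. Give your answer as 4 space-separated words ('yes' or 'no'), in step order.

Op 1: fork(P0) -> P1. 2 ppages; refcounts: pp0:2 pp1:2
Op 2: fork(P1) -> P2. 2 ppages; refcounts: pp0:3 pp1:3
Op 3: fork(P2) -> P3. 2 ppages; refcounts: pp0:4 pp1:4
Op 4: read(P0, v0) -> 31. No state change.
Op 5: write(P1, v1, 153). refcount(pp1)=4>1 -> COPY to pp2. 3 ppages; refcounts: pp0:4 pp1:3 pp2:1
Op 6: write(P2, v0, 165). refcount(pp0)=4>1 -> COPY to pp3. 4 ppages; refcounts: pp0:3 pp1:3 pp2:1 pp3:1
Op 7: read(P0, v1) -> 41. No state change.
Op 8: write(P3, v1, 172). refcount(pp1)=3>1 -> COPY to pp4. 5 ppages; refcounts: pp0:3 pp1:2 pp2:1 pp3:1 pp4:1
Op 9: write(P2, v0, 135). refcount(pp3)=1 -> write in place. 5 ppages; refcounts: pp0:3 pp1:2 pp2:1 pp3:1 pp4:1
Op 10: read(P0, v0) -> 31. No state change.

yes yes yes no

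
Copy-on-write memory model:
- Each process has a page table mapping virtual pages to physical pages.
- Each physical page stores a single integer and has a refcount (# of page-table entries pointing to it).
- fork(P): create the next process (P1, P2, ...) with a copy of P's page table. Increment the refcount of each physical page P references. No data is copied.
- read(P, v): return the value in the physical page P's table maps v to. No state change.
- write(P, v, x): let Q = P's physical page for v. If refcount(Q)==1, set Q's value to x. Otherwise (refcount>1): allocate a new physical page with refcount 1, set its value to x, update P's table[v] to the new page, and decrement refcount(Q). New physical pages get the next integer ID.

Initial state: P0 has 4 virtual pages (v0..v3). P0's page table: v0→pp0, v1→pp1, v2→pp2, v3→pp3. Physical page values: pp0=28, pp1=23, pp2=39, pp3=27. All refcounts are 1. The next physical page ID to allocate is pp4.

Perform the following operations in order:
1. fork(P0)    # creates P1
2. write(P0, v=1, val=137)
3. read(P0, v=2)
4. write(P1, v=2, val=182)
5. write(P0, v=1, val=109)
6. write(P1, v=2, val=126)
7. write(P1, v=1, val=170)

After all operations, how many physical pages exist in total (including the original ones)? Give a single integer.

Answer: 6

Derivation:
Op 1: fork(P0) -> P1. 4 ppages; refcounts: pp0:2 pp1:2 pp2:2 pp3:2
Op 2: write(P0, v1, 137). refcount(pp1)=2>1 -> COPY to pp4. 5 ppages; refcounts: pp0:2 pp1:1 pp2:2 pp3:2 pp4:1
Op 3: read(P0, v2) -> 39. No state change.
Op 4: write(P1, v2, 182). refcount(pp2)=2>1 -> COPY to pp5. 6 ppages; refcounts: pp0:2 pp1:1 pp2:1 pp3:2 pp4:1 pp5:1
Op 5: write(P0, v1, 109). refcount(pp4)=1 -> write in place. 6 ppages; refcounts: pp0:2 pp1:1 pp2:1 pp3:2 pp4:1 pp5:1
Op 6: write(P1, v2, 126). refcount(pp5)=1 -> write in place. 6 ppages; refcounts: pp0:2 pp1:1 pp2:1 pp3:2 pp4:1 pp5:1
Op 7: write(P1, v1, 170). refcount(pp1)=1 -> write in place. 6 ppages; refcounts: pp0:2 pp1:1 pp2:1 pp3:2 pp4:1 pp5:1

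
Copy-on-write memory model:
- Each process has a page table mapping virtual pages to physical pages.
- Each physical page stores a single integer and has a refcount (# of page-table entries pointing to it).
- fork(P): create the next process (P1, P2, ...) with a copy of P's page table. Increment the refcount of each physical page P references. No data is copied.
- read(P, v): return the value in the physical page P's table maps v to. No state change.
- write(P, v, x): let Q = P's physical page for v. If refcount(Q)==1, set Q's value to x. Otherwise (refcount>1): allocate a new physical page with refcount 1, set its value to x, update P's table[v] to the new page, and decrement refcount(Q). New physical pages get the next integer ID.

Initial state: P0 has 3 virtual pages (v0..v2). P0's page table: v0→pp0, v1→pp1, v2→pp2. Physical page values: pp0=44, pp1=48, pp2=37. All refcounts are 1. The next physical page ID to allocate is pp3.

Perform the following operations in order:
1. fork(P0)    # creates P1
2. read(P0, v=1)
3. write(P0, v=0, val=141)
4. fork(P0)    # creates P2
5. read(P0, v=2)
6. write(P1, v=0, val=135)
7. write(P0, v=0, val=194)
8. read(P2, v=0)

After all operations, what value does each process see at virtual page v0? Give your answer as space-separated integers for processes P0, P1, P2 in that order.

Op 1: fork(P0) -> P1. 3 ppages; refcounts: pp0:2 pp1:2 pp2:2
Op 2: read(P0, v1) -> 48. No state change.
Op 3: write(P0, v0, 141). refcount(pp0)=2>1 -> COPY to pp3. 4 ppages; refcounts: pp0:1 pp1:2 pp2:2 pp3:1
Op 4: fork(P0) -> P2. 4 ppages; refcounts: pp0:1 pp1:3 pp2:3 pp3:2
Op 5: read(P0, v2) -> 37. No state change.
Op 6: write(P1, v0, 135). refcount(pp0)=1 -> write in place. 4 ppages; refcounts: pp0:1 pp1:3 pp2:3 pp3:2
Op 7: write(P0, v0, 194). refcount(pp3)=2>1 -> COPY to pp4. 5 ppages; refcounts: pp0:1 pp1:3 pp2:3 pp3:1 pp4:1
Op 8: read(P2, v0) -> 141. No state change.
P0: v0 -> pp4 = 194
P1: v0 -> pp0 = 135
P2: v0 -> pp3 = 141

Answer: 194 135 141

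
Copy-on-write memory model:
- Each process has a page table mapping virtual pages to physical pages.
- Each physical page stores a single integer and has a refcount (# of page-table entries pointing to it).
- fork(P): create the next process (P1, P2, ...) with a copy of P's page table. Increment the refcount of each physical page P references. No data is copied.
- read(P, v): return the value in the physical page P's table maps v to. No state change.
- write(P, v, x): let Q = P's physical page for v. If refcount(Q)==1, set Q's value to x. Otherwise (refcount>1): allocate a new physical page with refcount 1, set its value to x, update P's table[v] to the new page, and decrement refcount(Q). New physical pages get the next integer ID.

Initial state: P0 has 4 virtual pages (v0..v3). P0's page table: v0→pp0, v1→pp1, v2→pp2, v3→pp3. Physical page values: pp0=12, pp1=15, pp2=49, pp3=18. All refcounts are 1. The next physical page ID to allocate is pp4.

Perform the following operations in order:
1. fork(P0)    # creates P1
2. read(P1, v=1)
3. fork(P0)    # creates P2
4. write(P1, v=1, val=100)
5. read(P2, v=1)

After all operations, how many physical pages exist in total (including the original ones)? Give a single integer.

Op 1: fork(P0) -> P1. 4 ppages; refcounts: pp0:2 pp1:2 pp2:2 pp3:2
Op 2: read(P1, v1) -> 15. No state change.
Op 3: fork(P0) -> P2. 4 ppages; refcounts: pp0:3 pp1:3 pp2:3 pp3:3
Op 4: write(P1, v1, 100). refcount(pp1)=3>1 -> COPY to pp4. 5 ppages; refcounts: pp0:3 pp1:2 pp2:3 pp3:3 pp4:1
Op 5: read(P2, v1) -> 15. No state change.

Answer: 5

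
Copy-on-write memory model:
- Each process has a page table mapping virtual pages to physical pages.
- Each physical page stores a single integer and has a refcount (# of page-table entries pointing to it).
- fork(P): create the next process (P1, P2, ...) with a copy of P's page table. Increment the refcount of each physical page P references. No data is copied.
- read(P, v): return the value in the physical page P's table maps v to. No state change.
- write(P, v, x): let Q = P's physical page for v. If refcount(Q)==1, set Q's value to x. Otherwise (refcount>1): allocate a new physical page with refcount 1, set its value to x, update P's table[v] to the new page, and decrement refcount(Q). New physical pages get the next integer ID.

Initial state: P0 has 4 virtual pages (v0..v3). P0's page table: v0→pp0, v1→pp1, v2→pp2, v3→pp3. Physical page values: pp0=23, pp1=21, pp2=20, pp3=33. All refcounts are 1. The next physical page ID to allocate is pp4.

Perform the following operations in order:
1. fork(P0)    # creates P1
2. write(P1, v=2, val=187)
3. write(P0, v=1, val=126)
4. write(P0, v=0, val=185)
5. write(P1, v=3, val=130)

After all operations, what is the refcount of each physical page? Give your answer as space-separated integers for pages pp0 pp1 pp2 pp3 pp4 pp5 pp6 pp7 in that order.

Answer: 1 1 1 1 1 1 1 1

Derivation:
Op 1: fork(P0) -> P1. 4 ppages; refcounts: pp0:2 pp1:2 pp2:2 pp3:2
Op 2: write(P1, v2, 187). refcount(pp2)=2>1 -> COPY to pp4. 5 ppages; refcounts: pp0:2 pp1:2 pp2:1 pp3:2 pp4:1
Op 3: write(P0, v1, 126). refcount(pp1)=2>1 -> COPY to pp5. 6 ppages; refcounts: pp0:2 pp1:1 pp2:1 pp3:2 pp4:1 pp5:1
Op 4: write(P0, v0, 185). refcount(pp0)=2>1 -> COPY to pp6. 7 ppages; refcounts: pp0:1 pp1:1 pp2:1 pp3:2 pp4:1 pp5:1 pp6:1
Op 5: write(P1, v3, 130). refcount(pp3)=2>1 -> COPY to pp7. 8 ppages; refcounts: pp0:1 pp1:1 pp2:1 pp3:1 pp4:1 pp5:1 pp6:1 pp7:1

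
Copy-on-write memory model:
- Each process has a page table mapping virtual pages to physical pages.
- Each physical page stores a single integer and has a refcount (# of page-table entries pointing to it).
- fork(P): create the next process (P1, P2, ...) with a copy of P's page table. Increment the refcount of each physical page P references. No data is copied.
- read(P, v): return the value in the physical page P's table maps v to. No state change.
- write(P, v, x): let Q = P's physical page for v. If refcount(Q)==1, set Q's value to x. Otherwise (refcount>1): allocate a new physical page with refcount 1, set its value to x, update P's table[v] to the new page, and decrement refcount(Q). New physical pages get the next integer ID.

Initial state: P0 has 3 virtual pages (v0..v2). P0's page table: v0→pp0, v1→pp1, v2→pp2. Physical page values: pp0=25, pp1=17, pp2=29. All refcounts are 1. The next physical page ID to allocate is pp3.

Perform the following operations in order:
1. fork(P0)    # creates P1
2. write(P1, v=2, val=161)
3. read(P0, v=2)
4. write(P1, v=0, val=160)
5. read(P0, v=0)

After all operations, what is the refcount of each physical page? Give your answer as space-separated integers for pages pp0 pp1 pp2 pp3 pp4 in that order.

Answer: 1 2 1 1 1

Derivation:
Op 1: fork(P0) -> P1. 3 ppages; refcounts: pp0:2 pp1:2 pp2:2
Op 2: write(P1, v2, 161). refcount(pp2)=2>1 -> COPY to pp3. 4 ppages; refcounts: pp0:2 pp1:2 pp2:1 pp3:1
Op 3: read(P0, v2) -> 29. No state change.
Op 4: write(P1, v0, 160). refcount(pp0)=2>1 -> COPY to pp4. 5 ppages; refcounts: pp0:1 pp1:2 pp2:1 pp3:1 pp4:1
Op 5: read(P0, v0) -> 25. No state change.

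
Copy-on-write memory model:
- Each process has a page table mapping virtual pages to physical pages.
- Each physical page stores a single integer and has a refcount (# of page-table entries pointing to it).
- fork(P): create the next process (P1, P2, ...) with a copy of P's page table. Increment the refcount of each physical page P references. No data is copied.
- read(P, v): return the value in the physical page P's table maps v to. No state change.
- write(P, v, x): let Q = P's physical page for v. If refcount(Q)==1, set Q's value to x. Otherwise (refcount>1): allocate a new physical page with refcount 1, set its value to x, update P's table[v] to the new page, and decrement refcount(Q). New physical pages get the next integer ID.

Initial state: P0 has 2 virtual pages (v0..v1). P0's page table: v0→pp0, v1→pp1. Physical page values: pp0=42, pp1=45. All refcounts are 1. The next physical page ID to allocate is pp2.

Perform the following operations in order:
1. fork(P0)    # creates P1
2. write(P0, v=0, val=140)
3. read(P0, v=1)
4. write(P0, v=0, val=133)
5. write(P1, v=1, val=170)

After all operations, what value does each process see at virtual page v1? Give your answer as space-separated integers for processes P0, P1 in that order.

Op 1: fork(P0) -> P1. 2 ppages; refcounts: pp0:2 pp1:2
Op 2: write(P0, v0, 140). refcount(pp0)=2>1 -> COPY to pp2. 3 ppages; refcounts: pp0:1 pp1:2 pp2:1
Op 3: read(P0, v1) -> 45. No state change.
Op 4: write(P0, v0, 133). refcount(pp2)=1 -> write in place. 3 ppages; refcounts: pp0:1 pp1:2 pp2:1
Op 5: write(P1, v1, 170). refcount(pp1)=2>1 -> COPY to pp3. 4 ppages; refcounts: pp0:1 pp1:1 pp2:1 pp3:1
P0: v1 -> pp1 = 45
P1: v1 -> pp3 = 170

Answer: 45 170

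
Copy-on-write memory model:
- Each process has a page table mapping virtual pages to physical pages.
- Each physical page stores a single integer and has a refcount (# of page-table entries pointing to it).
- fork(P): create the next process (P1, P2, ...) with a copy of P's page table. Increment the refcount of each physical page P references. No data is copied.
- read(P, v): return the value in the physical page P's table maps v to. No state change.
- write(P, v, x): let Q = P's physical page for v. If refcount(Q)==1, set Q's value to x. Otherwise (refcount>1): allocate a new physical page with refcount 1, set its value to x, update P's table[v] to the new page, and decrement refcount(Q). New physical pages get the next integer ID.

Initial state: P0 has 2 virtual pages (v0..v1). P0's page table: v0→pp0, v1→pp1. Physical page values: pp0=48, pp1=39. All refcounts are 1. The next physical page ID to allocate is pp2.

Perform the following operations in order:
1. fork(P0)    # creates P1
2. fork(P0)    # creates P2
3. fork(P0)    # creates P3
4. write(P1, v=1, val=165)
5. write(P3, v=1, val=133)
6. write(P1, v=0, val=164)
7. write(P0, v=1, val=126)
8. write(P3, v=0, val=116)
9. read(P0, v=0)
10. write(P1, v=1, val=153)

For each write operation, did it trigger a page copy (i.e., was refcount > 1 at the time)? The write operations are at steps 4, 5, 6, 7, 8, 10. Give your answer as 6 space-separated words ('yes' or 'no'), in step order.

Op 1: fork(P0) -> P1. 2 ppages; refcounts: pp0:2 pp1:2
Op 2: fork(P0) -> P2. 2 ppages; refcounts: pp0:3 pp1:3
Op 3: fork(P0) -> P3. 2 ppages; refcounts: pp0:4 pp1:4
Op 4: write(P1, v1, 165). refcount(pp1)=4>1 -> COPY to pp2. 3 ppages; refcounts: pp0:4 pp1:3 pp2:1
Op 5: write(P3, v1, 133). refcount(pp1)=3>1 -> COPY to pp3. 4 ppages; refcounts: pp0:4 pp1:2 pp2:1 pp3:1
Op 6: write(P1, v0, 164). refcount(pp0)=4>1 -> COPY to pp4. 5 ppages; refcounts: pp0:3 pp1:2 pp2:1 pp3:1 pp4:1
Op 7: write(P0, v1, 126). refcount(pp1)=2>1 -> COPY to pp5. 6 ppages; refcounts: pp0:3 pp1:1 pp2:1 pp3:1 pp4:1 pp5:1
Op 8: write(P3, v0, 116). refcount(pp0)=3>1 -> COPY to pp6. 7 ppages; refcounts: pp0:2 pp1:1 pp2:1 pp3:1 pp4:1 pp5:1 pp6:1
Op 9: read(P0, v0) -> 48. No state change.
Op 10: write(P1, v1, 153). refcount(pp2)=1 -> write in place. 7 ppages; refcounts: pp0:2 pp1:1 pp2:1 pp3:1 pp4:1 pp5:1 pp6:1

yes yes yes yes yes no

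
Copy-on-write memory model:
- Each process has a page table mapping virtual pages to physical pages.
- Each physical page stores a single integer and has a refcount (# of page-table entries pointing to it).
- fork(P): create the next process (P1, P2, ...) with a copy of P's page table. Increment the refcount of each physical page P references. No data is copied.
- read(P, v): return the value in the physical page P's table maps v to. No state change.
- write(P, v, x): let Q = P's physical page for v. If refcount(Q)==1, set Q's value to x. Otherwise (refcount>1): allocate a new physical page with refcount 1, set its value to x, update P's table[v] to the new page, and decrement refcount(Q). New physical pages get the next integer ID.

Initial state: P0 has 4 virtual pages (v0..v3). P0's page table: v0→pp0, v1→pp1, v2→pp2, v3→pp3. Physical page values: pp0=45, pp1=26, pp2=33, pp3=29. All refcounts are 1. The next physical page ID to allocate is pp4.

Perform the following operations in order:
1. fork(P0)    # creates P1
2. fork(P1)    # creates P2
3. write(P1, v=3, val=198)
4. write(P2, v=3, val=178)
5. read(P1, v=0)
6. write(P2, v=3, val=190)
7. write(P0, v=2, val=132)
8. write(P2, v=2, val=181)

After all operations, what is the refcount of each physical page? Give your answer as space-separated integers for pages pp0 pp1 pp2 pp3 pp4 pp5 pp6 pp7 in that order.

Answer: 3 3 1 1 1 1 1 1

Derivation:
Op 1: fork(P0) -> P1. 4 ppages; refcounts: pp0:2 pp1:2 pp2:2 pp3:2
Op 2: fork(P1) -> P2. 4 ppages; refcounts: pp0:3 pp1:3 pp2:3 pp3:3
Op 3: write(P1, v3, 198). refcount(pp3)=3>1 -> COPY to pp4. 5 ppages; refcounts: pp0:3 pp1:3 pp2:3 pp3:2 pp4:1
Op 4: write(P2, v3, 178). refcount(pp3)=2>1 -> COPY to pp5. 6 ppages; refcounts: pp0:3 pp1:3 pp2:3 pp3:1 pp4:1 pp5:1
Op 5: read(P1, v0) -> 45. No state change.
Op 6: write(P2, v3, 190). refcount(pp5)=1 -> write in place. 6 ppages; refcounts: pp0:3 pp1:3 pp2:3 pp3:1 pp4:1 pp5:1
Op 7: write(P0, v2, 132). refcount(pp2)=3>1 -> COPY to pp6. 7 ppages; refcounts: pp0:3 pp1:3 pp2:2 pp3:1 pp4:1 pp5:1 pp6:1
Op 8: write(P2, v2, 181). refcount(pp2)=2>1 -> COPY to pp7. 8 ppages; refcounts: pp0:3 pp1:3 pp2:1 pp3:1 pp4:1 pp5:1 pp6:1 pp7:1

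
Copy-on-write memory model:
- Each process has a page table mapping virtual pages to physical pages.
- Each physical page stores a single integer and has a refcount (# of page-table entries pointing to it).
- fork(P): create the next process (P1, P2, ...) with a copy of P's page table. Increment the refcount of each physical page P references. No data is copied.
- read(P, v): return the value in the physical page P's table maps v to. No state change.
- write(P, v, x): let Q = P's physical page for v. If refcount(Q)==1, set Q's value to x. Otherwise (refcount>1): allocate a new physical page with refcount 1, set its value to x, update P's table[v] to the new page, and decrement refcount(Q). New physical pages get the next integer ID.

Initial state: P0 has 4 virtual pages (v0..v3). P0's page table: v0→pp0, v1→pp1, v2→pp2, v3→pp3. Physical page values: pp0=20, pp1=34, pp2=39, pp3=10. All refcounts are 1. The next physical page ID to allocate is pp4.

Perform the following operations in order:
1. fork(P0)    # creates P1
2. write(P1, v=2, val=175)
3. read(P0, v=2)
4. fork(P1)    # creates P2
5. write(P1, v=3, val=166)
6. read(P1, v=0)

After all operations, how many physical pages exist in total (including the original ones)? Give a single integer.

Answer: 6

Derivation:
Op 1: fork(P0) -> P1. 4 ppages; refcounts: pp0:2 pp1:2 pp2:2 pp3:2
Op 2: write(P1, v2, 175). refcount(pp2)=2>1 -> COPY to pp4. 5 ppages; refcounts: pp0:2 pp1:2 pp2:1 pp3:2 pp4:1
Op 3: read(P0, v2) -> 39. No state change.
Op 4: fork(P1) -> P2. 5 ppages; refcounts: pp0:3 pp1:3 pp2:1 pp3:3 pp4:2
Op 5: write(P1, v3, 166). refcount(pp3)=3>1 -> COPY to pp5. 6 ppages; refcounts: pp0:3 pp1:3 pp2:1 pp3:2 pp4:2 pp5:1
Op 6: read(P1, v0) -> 20. No state change.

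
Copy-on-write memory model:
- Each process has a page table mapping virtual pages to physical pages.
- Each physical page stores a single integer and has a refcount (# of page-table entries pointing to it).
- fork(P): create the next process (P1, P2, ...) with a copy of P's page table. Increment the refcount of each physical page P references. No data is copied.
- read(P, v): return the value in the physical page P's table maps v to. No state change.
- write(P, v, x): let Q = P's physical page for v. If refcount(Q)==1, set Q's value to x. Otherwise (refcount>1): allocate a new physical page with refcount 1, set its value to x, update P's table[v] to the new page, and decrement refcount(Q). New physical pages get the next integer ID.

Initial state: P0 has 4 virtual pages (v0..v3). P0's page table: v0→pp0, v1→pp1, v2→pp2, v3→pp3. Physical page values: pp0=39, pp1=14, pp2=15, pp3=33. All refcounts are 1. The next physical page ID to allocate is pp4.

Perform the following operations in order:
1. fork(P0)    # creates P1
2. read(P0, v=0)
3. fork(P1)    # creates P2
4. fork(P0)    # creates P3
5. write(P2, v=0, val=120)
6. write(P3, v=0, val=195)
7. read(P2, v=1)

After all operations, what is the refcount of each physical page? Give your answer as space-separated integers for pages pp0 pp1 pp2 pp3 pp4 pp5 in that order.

Op 1: fork(P0) -> P1. 4 ppages; refcounts: pp0:2 pp1:2 pp2:2 pp3:2
Op 2: read(P0, v0) -> 39. No state change.
Op 3: fork(P1) -> P2. 4 ppages; refcounts: pp0:3 pp1:3 pp2:3 pp3:3
Op 4: fork(P0) -> P3. 4 ppages; refcounts: pp0:4 pp1:4 pp2:4 pp3:4
Op 5: write(P2, v0, 120). refcount(pp0)=4>1 -> COPY to pp4. 5 ppages; refcounts: pp0:3 pp1:4 pp2:4 pp3:4 pp4:1
Op 6: write(P3, v0, 195). refcount(pp0)=3>1 -> COPY to pp5. 6 ppages; refcounts: pp0:2 pp1:4 pp2:4 pp3:4 pp4:1 pp5:1
Op 7: read(P2, v1) -> 14. No state change.

Answer: 2 4 4 4 1 1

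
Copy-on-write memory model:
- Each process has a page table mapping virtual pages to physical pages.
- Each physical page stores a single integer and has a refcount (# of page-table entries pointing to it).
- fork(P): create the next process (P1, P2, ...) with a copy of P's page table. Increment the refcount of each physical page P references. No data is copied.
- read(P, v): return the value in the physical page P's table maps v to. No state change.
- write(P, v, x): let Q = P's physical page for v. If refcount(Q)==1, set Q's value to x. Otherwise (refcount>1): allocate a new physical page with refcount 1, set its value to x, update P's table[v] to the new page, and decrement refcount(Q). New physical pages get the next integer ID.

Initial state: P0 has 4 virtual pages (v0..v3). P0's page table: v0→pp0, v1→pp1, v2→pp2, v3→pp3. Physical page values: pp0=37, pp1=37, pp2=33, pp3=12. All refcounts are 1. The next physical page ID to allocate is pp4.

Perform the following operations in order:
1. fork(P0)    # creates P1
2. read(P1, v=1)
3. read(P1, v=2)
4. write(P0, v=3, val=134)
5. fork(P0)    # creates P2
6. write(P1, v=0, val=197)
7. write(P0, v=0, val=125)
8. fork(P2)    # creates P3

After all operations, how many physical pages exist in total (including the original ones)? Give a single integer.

Op 1: fork(P0) -> P1. 4 ppages; refcounts: pp0:2 pp1:2 pp2:2 pp3:2
Op 2: read(P1, v1) -> 37. No state change.
Op 3: read(P1, v2) -> 33. No state change.
Op 4: write(P0, v3, 134). refcount(pp3)=2>1 -> COPY to pp4. 5 ppages; refcounts: pp0:2 pp1:2 pp2:2 pp3:1 pp4:1
Op 5: fork(P0) -> P2. 5 ppages; refcounts: pp0:3 pp1:3 pp2:3 pp3:1 pp4:2
Op 6: write(P1, v0, 197). refcount(pp0)=3>1 -> COPY to pp5. 6 ppages; refcounts: pp0:2 pp1:3 pp2:3 pp3:1 pp4:2 pp5:1
Op 7: write(P0, v0, 125). refcount(pp0)=2>1 -> COPY to pp6. 7 ppages; refcounts: pp0:1 pp1:3 pp2:3 pp3:1 pp4:2 pp5:1 pp6:1
Op 8: fork(P2) -> P3. 7 ppages; refcounts: pp0:2 pp1:4 pp2:4 pp3:1 pp4:3 pp5:1 pp6:1

Answer: 7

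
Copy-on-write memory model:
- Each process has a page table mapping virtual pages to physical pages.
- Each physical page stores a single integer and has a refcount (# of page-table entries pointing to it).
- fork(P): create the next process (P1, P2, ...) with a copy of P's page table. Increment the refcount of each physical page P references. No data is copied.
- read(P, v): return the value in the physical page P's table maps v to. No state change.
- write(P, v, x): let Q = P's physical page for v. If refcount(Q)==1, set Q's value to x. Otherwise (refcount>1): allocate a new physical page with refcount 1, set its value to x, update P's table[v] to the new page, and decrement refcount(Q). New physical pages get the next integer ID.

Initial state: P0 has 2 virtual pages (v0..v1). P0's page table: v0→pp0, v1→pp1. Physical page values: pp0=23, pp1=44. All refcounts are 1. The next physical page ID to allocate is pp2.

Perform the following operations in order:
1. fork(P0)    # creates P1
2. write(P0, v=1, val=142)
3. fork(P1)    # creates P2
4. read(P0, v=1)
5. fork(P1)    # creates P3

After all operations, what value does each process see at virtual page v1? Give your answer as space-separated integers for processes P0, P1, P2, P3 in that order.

Answer: 142 44 44 44

Derivation:
Op 1: fork(P0) -> P1. 2 ppages; refcounts: pp0:2 pp1:2
Op 2: write(P0, v1, 142). refcount(pp1)=2>1 -> COPY to pp2. 3 ppages; refcounts: pp0:2 pp1:1 pp2:1
Op 3: fork(P1) -> P2. 3 ppages; refcounts: pp0:3 pp1:2 pp2:1
Op 4: read(P0, v1) -> 142. No state change.
Op 5: fork(P1) -> P3. 3 ppages; refcounts: pp0:4 pp1:3 pp2:1
P0: v1 -> pp2 = 142
P1: v1 -> pp1 = 44
P2: v1 -> pp1 = 44
P3: v1 -> pp1 = 44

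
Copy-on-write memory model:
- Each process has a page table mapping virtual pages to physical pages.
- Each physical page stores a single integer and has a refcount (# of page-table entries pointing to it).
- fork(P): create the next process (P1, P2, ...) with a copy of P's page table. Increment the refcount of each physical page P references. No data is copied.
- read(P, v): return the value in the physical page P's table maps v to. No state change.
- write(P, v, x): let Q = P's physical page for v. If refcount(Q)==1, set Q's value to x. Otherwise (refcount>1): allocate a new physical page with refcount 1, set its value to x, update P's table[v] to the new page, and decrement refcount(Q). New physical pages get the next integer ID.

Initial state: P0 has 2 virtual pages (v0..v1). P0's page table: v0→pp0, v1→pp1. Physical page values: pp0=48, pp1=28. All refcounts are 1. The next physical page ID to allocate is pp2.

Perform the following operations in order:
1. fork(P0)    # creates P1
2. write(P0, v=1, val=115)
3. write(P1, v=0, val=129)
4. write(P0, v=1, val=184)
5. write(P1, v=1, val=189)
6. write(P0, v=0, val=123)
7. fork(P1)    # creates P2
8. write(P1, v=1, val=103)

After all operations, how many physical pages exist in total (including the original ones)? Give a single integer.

Answer: 5

Derivation:
Op 1: fork(P0) -> P1. 2 ppages; refcounts: pp0:2 pp1:2
Op 2: write(P0, v1, 115). refcount(pp1)=2>1 -> COPY to pp2. 3 ppages; refcounts: pp0:2 pp1:1 pp2:1
Op 3: write(P1, v0, 129). refcount(pp0)=2>1 -> COPY to pp3. 4 ppages; refcounts: pp0:1 pp1:1 pp2:1 pp3:1
Op 4: write(P0, v1, 184). refcount(pp2)=1 -> write in place. 4 ppages; refcounts: pp0:1 pp1:1 pp2:1 pp3:1
Op 5: write(P1, v1, 189). refcount(pp1)=1 -> write in place. 4 ppages; refcounts: pp0:1 pp1:1 pp2:1 pp3:1
Op 6: write(P0, v0, 123). refcount(pp0)=1 -> write in place. 4 ppages; refcounts: pp0:1 pp1:1 pp2:1 pp3:1
Op 7: fork(P1) -> P2. 4 ppages; refcounts: pp0:1 pp1:2 pp2:1 pp3:2
Op 8: write(P1, v1, 103). refcount(pp1)=2>1 -> COPY to pp4. 5 ppages; refcounts: pp0:1 pp1:1 pp2:1 pp3:2 pp4:1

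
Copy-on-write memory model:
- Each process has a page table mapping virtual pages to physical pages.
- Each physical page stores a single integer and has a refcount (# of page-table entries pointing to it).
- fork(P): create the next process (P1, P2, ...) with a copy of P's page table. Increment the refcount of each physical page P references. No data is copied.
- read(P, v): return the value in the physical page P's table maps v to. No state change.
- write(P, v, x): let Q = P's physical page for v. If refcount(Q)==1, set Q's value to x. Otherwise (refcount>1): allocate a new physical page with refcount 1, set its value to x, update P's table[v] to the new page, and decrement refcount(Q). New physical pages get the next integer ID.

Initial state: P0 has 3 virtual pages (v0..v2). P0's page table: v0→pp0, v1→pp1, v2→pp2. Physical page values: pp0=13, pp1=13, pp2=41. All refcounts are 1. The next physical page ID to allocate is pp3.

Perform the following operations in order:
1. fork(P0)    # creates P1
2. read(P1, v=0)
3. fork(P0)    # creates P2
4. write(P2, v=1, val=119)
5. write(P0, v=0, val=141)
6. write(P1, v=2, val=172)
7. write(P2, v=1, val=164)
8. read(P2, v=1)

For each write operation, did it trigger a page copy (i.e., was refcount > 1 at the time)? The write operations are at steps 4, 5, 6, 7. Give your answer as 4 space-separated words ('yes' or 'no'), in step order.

Op 1: fork(P0) -> P1. 3 ppages; refcounts: pp0:2 pp1:2 pp2:2
Op 2: read(P1, v0) -> 13. No state change.
Op 3: fork(P0) -> P2. 3 ppages; refcounts: pp0:3 pp1:3 pp2:3
Op 4: write(P2, v1, 119). refcount(pp1)=3>1 -> COPY to pp3. 4 ppages; refcounts: pp0:3 pp1:2 pp2:3 pp3:1
Op 5: write(P0, v0, 141). refcount(pp0)=3>1 -> COPY to pp4. 5 ppages; refcounts: pp0:2 pp1:2 pp2:3 pp3:1 pp4:1
Op 6: write(P1, v2, 172). refcount(pp2)=3>1 -> COPY to pp5. 6 ppages; refcounts: pp0:2 pp1:2 pp2:2 pp3:1 pp4:1 pp5:1
Op 7: write(P2, v1, 164). refcount(pp3)=1 -> write in place. 6 ppages; refcounts: pp0:2 pp1:2 pp2:2 pp3:1 pp4:1 pp5:1
Op 8: read(P2, v1) -> 164. No state change.

yes yes yes no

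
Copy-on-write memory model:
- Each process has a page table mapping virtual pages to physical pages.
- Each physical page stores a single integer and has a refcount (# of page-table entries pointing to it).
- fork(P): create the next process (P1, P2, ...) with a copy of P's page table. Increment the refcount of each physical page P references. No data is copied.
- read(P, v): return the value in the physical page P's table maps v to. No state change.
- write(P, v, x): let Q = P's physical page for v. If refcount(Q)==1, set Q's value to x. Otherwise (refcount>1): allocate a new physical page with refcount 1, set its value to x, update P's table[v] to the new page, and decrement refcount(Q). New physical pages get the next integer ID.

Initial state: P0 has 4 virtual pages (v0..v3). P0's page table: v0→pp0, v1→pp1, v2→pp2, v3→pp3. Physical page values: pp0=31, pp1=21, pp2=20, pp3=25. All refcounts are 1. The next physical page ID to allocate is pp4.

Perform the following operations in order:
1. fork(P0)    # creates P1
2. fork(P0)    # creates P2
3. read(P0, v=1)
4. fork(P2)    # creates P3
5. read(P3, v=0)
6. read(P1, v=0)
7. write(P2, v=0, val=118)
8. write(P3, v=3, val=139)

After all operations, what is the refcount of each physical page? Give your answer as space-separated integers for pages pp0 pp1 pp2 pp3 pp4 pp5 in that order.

Answer: 3 4 4 3 1 1

Derivation:
Op 1: fork(P0) -> P1. 4 ppages; refcounts: pp0:2 pp1:2 pp2:2 pp3:2
Op 2: fork(P0) -> P2. 4 ppages; refcounts: pp0:3 pp1:3 pp2:3 pp3:3
Op 3: read(P0, v1) -> 21. No state change.
Op 4: fork(P2) -> P3. 4 ppages; refcounts: pp0:4 pp1:4 pp2:4 pp3:4
Op 5: read(P3, v0) -> 31. No state change.
Op 6: read(P1, v0) -> 31. No state change.
Op 7: write(P2, v0, 118). refcount(pp0)=4>1 -> COPY to pp4. 5 ppages; refcounts: pp0:3 pp1:4 pp2:4 pp3:4 pp4:1
Op 8: write(P3, v3, 139). refcount(pp3)=4>1 -> COPY to pp5. 6 ppages; refcounts: pp0:3 pp1:4 pp2:4 pp3:3 pp4:1 pp5:1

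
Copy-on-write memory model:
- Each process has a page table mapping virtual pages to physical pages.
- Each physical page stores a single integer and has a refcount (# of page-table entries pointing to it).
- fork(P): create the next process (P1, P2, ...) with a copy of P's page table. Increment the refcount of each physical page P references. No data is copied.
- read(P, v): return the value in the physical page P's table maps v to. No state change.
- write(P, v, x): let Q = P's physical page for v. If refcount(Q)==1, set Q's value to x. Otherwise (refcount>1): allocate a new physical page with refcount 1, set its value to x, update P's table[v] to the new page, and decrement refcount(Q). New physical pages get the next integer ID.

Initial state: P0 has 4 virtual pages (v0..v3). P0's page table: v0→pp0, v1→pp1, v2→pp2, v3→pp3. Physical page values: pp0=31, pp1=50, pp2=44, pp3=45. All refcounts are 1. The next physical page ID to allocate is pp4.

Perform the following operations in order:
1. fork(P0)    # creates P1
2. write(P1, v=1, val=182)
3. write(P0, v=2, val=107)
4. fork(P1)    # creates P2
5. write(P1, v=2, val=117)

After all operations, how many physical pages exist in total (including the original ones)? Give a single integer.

Answer: 7

Derivation:
Op 1: fork(P0) -> P1. 4 ppages; refcounts: pp0:2 pp1:2 pp2:2 pp3:2
Op 2: write(P1, v1, 182). refcount(pp1)=2>1 -> COPY to pp4. 5 ppages; refcounts: pp0:2 pp1:1 pp2:2 pp3:2 pp4:1
Op 3: write(P0, v2, 107). refcount(pp2)=2>1 -> COPY to pp5. 6 ppages; refcounts: pp0:2 pp1:1 pp2:1 pp3:2 pp4:1 pp5:1
Op 4: fork(P1) -> P2. 6 ppages; refcounts: pp0:3 pp1:1 pp2:2 pp3:3 pp4:2 pp5:1
Op 5: write(P1, v2, 117). refcount(pp2)=2>1 -> COPY to pp6. 7 ppages; refcounts: pp0:3 pp1:1 pp2:1 pp3:3 pp4:2 pp5:1 pp6:1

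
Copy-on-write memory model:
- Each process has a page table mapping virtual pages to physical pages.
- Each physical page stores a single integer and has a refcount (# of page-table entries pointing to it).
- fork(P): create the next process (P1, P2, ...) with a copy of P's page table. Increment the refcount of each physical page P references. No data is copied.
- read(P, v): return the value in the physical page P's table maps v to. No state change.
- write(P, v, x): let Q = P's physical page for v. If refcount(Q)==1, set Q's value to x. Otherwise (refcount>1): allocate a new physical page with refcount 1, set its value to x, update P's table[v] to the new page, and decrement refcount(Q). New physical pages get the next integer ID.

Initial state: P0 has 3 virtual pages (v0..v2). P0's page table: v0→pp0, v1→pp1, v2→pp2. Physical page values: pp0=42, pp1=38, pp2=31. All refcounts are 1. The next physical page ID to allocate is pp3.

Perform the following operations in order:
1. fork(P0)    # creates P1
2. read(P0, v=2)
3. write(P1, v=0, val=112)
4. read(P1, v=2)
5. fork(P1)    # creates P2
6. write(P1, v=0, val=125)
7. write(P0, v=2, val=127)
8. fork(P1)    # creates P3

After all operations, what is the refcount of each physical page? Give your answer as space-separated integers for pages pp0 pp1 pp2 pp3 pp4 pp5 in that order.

Op 1: fork(P0) -> P1. 3 ppages; refcounts: pp0:2 pp1:2 pp2:2
Op 2: read(P0, v2) -> 31. No state change.
Op 3: write(P1, v0, 112). refcount(pp0)=2>1 -> COPY to pp3. 4 ppages; refcounts: pp0:1 pp1:2 pp2:2 pp3:1
Op 4: read(P1, v2) -> 31. No state change.
Op 5: fork(P1) -> P2. 4 ppages; refcounts: pp0:1 pp1:3 pp2:3 pp3:2
Op 6: write(P1, v0, 125). refcount(pp3)=2>1 -> COPY to pp4. 5 ppages; refcounts: pp0:1 pp1:3 pp2:3 pp3:1 pp4:1
Op 7: write(P0, v2, 127). refcount(pp2)=3>1 -> COPY to pp5. 6 ppages; refcounts: pp0:1 pp1:3 pp2:2 pp3:1 pp4:1 pp5:1
Op 8: fork(P1) -> P3. 6 ppages; refcounts: pp0:1 pp1:4 pp2:3 pp3:1 pp4:2 pp5:1

Answer: 1 4 3 1 2 1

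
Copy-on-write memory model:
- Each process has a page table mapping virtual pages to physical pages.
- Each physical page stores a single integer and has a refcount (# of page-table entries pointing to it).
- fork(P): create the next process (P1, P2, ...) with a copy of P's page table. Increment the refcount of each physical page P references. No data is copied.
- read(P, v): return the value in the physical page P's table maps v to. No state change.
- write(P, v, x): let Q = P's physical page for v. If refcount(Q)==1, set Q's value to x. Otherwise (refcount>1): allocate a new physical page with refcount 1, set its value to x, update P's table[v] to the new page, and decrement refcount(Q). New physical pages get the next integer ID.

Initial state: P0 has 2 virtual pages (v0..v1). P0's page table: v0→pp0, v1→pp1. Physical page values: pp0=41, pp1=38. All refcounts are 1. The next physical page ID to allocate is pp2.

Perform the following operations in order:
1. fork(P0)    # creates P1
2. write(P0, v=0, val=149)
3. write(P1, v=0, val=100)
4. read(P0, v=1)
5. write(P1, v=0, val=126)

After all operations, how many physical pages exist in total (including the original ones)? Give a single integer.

Op 1: fork(P0) -> P1. 2 ppages; refcounts: pp0:2 pp1:2
Op 2: write(P0, v0, 149). refcount(pp0)=2>1 -> COPY to pp2. 3 ppages; refcounts: pp0:1 pp1:2 pp2:1
Op 3: write(P1, v0, 100). refcount(pp0)=1 -> write in place. 3 ppages; refcounts: pp0:1 pp1:2 pp2:1
Op 4: read(P0, v1) -> 38. No state change.
Op 5: write(P1, v0, 126). refcount(pp0)=1 -> write in place. 3 ppages; refcounts: pp0:1 pp1:2 pp2:1

Answer: 3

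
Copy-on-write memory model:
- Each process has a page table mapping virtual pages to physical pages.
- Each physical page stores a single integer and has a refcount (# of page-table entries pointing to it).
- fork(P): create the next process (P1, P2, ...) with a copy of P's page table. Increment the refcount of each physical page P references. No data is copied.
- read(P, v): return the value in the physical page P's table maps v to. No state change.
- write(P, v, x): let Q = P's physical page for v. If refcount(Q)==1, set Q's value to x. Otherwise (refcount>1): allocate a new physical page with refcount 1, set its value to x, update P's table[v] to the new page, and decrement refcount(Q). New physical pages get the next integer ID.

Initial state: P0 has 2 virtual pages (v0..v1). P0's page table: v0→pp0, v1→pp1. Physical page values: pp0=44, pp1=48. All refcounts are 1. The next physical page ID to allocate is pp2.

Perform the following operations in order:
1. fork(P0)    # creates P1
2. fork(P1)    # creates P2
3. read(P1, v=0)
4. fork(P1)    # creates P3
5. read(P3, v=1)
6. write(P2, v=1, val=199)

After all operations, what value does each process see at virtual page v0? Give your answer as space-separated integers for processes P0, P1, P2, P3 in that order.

Op 1: fork(P0) -> P1. 2 ppages; refcounts: pp0:2 pp1:2
Op 2: fork(P1) -> P2. 2 ppages; refcounts: pp0:3 pp1:3
Op 3: read(P1, v0) -> 44. No state change.
Op 4: fork(P1) -> P3. 2 ppages; refcounts: pp0:4 pp1:4
Op 5: read(P3, v1) -> 48. No state change.
Op 6: write(P2, v1, 199). refcount(pp1)=4>1 -> COPY to pp2. 3 ppages; refcounts: pp0:4 pp1:3 pp2:1
P0: v0 -> pp0 = 44
P1: v0 -> pp0 = 44
P2: v0 -> pp0 = 44
P3: v0 -> pp0 = 44

Answer: 44 44 44 44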